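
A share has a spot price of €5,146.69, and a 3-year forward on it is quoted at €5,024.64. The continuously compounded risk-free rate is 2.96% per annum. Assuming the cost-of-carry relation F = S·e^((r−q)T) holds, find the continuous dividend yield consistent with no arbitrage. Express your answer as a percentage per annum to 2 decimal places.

From F = S·e^((r−q)T): (r − q) = ln(F/S)/T
ln(5024.64/5146.69) = ln(0.976286) = -0.024000
(r − q) = -0.024000 / (3) = -0.008000
q = r − ln(F/S)/T = 0.0296 + 0.008000 = 0.037600
q = 3.76%

3.76%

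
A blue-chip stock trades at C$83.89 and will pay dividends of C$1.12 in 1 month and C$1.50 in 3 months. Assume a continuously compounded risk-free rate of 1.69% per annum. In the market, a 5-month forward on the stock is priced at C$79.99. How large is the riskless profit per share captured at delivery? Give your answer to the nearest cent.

C$1.86 per share

PV(dividends) I = 1.12·e^(−0.0169·1/12) + 1.50·e^(−0.0169·3/12) = 2.6121
Fair forward F* = (S − I)·e^(rT) = (83.89 − 2.6121)·e^0.007042 = 81.2779 × 1.007067 = 81.8523
Market C$79.99 < fair 81.8523: forward underpriced → reverse cash-and-carry (short the stock, invest proceeds at r, pay the dividends, go long the forward).
Profit at T = |F_mkt − F*| = |79.99 − 81.8523| = C$1.86 per share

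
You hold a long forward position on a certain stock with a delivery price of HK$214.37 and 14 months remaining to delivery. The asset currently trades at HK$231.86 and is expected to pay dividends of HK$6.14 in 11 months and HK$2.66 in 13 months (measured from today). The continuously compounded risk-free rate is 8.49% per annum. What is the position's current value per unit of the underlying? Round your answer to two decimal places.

PV(remaining dividends) I = 6.14·e^(−0.0849·11/12) + 2.66·e^(−0.0849·13/12) = 8.1065
Current forward F = (S − I)·e^(rT) = (231.86 − 8.1065)·e^(0.0849·14/12) = 223.7535 × 1.104122 = 247.0512
Value (long) = (F − K)·e^(−rT) = (247.0512 − 214.37) × 0.905697 = 29.5993
Value = HK$29.60

HK$29.60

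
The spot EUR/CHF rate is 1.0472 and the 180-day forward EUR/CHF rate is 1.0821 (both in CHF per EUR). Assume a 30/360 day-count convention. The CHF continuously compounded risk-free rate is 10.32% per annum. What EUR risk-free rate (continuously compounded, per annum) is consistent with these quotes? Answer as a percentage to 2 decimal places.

3.76%

F = S·e^((r_CHF − r_EUR)T) ⇒ r_EUR = r_CHF − ln(F/S)/T
ln(1.0821/1.0472) = 0.032784; /(180/360) = 0.065568
r_EUR = 0.1032 − 0.065568 = 0.037632
r_EUR = 3.76%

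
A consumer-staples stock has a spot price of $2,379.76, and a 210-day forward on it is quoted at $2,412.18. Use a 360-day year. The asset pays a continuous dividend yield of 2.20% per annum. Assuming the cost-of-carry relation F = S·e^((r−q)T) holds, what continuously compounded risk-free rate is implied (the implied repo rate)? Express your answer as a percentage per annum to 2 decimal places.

From F = S·e^((r−q)T): (r − q) = ln(F/S)/T
ln(2412.18/2379.76) = ln(1.013623) = 0.013531
(r − q) = 0.013531 / (210/360) = 0.023196
r = ln(F/S)/T + q = 0.023196 + 0.0220 = 0.045196
r = 4.52%

4.52%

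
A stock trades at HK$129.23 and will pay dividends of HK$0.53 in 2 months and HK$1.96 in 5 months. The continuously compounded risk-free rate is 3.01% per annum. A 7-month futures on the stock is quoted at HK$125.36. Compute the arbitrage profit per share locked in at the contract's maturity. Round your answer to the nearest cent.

HK$3.65 per share

PV(dividends) I = 0.53·e^(−0.0301·2/12) + 1.96·e^(−0.0301·5/12) = 2.4629
Fair futures F* = (S − I)·e^(rT) = (129.23 − 2.4629)·e^0.017558 = 126.7671 × 1.017713 = 129.0125
Market HK$125.36 < fair 129.0125: forward underpriced → reverse cash-and-carry (short the stock, invest proceeds at r, pay the dividends, go long the forward).
Profit at T = |F_mkt − F*| = |125.36 − 129.0125| = HK$3.65 per share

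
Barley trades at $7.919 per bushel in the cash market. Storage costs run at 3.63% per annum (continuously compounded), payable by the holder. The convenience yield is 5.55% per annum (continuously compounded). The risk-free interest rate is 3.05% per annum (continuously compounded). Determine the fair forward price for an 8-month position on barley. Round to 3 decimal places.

Net carry = r + u − y = 0.0305 + 0.0363 − 0.0555 = 0.0113
F = S·e^((r+u−y)T) = 7.919 · e^(0.0113 × 8/12) = 7.919 · e^0.007533
= 7.919 × 1.007561 = $7.979 per bushel

$7.979 per bushel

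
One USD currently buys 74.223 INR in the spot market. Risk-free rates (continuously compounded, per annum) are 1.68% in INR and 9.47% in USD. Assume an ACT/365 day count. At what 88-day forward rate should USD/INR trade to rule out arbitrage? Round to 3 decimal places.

72.842

F = S·e^((r_INR − r_USD)T) = 74.223 · e^((0.0168 − 0.0947) × 88/365)
= 74.223 · e^-0.018781 = 74.223 × 0.981394
F = 72.842 INR per USD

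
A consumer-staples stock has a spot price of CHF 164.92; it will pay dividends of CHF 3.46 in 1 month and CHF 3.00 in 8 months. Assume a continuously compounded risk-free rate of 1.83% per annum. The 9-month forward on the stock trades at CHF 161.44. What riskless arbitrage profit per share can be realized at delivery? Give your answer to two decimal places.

PV(dividends) I = 3.46·e^(−0.0183·1/12) + 3.00·e^(−0.0183·8/12) = 6.4183
Fair forward F* = (S − I)·e^(rT) = (164.92 − 6.4183)·e^0.013725 = 158.5017 × 1.013820 = 160.6922
Market CHF 161.44 > fair 160.6922: forward overpriced → cash-and-carry (borrow at r, buy the stock and collect the dividends, short the forward).
Profit at T = |F_mkt − F*| = |161.44 − 160.6922| = CHF 0.75 per share

CHF 0.75 per share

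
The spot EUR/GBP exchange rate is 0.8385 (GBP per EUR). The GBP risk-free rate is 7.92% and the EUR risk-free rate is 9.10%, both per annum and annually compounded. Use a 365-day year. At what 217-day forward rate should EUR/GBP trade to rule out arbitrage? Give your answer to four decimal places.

By covered interest parity, F = S · (1+r_GBP)^T / (1+r_EUR)^T
= 0.8385 × 1.046357 / 1.053144 = 0.8385 × 0.993555
F = 0.8331 GBP per EUR

0.8331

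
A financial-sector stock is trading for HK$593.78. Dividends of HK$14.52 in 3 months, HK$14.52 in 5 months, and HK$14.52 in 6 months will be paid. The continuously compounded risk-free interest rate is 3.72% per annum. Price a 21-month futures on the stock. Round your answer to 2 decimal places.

PV(dividends) I = 14.52·e^(−0.0372·3/12) + 14.52·e^(−0.0372·5/12) + 14.52·e^(−0.0372·6/12)
I = 14.3856 + 14.2967 + 14.2524 = 42.9347
F = (S − I)·e^(rT) = (593.78 − 42.9347) · e^(0.0372·21/12)
= 550.8453 · e^0.065100 = 550.8453 × 1.067266 = HK$587.90

HK$587.90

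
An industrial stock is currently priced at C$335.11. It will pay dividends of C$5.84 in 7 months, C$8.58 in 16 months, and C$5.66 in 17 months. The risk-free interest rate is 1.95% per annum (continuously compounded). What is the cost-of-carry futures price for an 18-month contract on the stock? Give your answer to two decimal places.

C$324.83

PV(dividends) I = 5.84·e^(−0.0195·7/12) + 8.58·e^(−0.0195·16/12) + 5.66·e^(−0.0195·17/12)
I = 5.7739 + 8.3598 + 5.5058 = 19.6395
F = (S − I)·e^(rT) = (335.11 − 19.6395) · e^(0.0195·18/12)
= 315.4705 · e^0.029250 = 315.4705 × 1.029682 = C$324.83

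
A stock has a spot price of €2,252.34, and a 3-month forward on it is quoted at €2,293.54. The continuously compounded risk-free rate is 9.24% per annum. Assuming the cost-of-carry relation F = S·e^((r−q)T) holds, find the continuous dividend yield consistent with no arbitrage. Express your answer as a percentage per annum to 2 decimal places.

1.99%

From F = S·e^((r−q)T): (r − q) = ln(F/S)/T
ln(2293.54/2252.34) = ln(1.018292) = 0.018127
(r − q) = 0.018127 / (3/12) = 0.072508
q = r − ln(F/S)/T = 0.0924 − 0.072508 = 0.019892
q = 1.99%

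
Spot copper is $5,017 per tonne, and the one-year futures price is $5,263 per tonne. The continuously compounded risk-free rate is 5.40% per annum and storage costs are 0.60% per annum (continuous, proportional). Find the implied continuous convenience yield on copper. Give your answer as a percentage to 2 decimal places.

F = S·e^((r+u−y)T) ⇒ (r+u−y) = ln(F/S)/T
ln(5263/5017) = 0.047869; /T ⇒ 0.047869
y = r + u − ln(F/S)/T = 0.0540 + 0.0060 − 0.047869 = 0.012131
y = 1.21%

1.21%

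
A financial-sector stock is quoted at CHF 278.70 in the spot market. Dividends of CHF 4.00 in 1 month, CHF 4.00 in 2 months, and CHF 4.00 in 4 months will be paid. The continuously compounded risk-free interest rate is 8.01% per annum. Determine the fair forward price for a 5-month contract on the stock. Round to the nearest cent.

CHF 275.94

PV(dividends) I = 4.00·e^(−0.0801·1/12) + 4.00·e^(−0.0801·2/12) + 4.00·e^(−0.0801·4/12)
I = 3.9734 + 3.9470 + 3.8946 = 11.8150
F = (S − I)·e^(rT) = (278.70 − 11.8150) · e^(0.0801·5/12)
= 266.8850 · e^0.033375 = 266.8850 × 1.033938 = CHF 275.94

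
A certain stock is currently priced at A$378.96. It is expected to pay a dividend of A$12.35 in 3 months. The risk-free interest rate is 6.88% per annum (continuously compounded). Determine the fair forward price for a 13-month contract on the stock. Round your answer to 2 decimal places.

PV(dividends) I = 12.35·e^(−0.0688·3/12)
I = 12.1394
F = (S − I)·e^(rT) = (378.96 − 12.1394) · e^(0.0688·13/12)
= 366.8206 · e^0.074533 = 366.8206 × 1.077381 = A$395.21

A$395.21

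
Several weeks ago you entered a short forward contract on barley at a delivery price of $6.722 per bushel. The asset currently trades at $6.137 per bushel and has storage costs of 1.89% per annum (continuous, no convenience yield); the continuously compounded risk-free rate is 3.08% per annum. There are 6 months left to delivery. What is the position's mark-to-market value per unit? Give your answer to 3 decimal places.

Current fair forward for the remaining 6 months: F = S·e^((r + u)·T), (r + u) = 0.0308 + 0.0189 = 0.0497
F = 6.137 · e^(0.0497 × 6/12) = 6.137 × 1.025161 = 6.2914
Value of long forward = (F − K)·e^(−rT) = (6.2914 − 6.722) · e^(−0.0308·6/12)
= -0.4306 × 0.984718 = -0.424
Short position value = −(long value) = $0.424

$0.424 per bushel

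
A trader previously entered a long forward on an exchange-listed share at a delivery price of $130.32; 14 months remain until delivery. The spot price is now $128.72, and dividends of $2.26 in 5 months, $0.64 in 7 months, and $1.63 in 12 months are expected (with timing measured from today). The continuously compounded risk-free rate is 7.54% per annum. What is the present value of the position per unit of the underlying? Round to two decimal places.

$5.06

PV(remaining dividends) I = 2.26·e^(−0.0754·5/12) + 0.64·e^(−0.0754·7/12) + 1.63·e^(−0.0754·12/12) = 4.3142
Current forward F = (S − I)·e^(rT) = (128.72 − 4.3142)·e^(0.0754·14/12) = 124.4058 × 1.091952 = 135.8452
Value (long) = (F − K)·e^(−rT) = (135.8452 − 130.32) × 0.915791 = 5.0599
Value = $5.06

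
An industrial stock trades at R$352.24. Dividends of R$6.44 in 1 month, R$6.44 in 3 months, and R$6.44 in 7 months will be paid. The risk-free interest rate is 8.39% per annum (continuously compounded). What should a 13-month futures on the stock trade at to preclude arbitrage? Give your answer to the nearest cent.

R$365.13

PV(dividends) I = 6.44·e^(−0.0839·1/12) + 6.44·e^(−0.0839·3/12) + 6.44·e^(−0.0839·7/12)
I = 6.3951 + 6.3063 + 6.1324 = 18.8338
F = (S − I)·e^(rT) = (352.24 − 18.8338) · e^(0.0839·13/12)
= 333.4062 · e^0.090892 = 333.4062 × 1.095151 = R$365.13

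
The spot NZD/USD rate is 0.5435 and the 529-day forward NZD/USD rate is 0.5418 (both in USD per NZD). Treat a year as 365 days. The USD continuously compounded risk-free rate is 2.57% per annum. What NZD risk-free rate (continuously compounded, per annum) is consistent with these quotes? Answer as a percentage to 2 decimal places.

2.79%

F = S·e^((r_USD − r_NZD)T) ⇒ r_NZD = r_USD − ln(F/S)/T
ln(0.5418/0.5435) = -0.003133; /(529/365) = -0.002162
r_NZD = 0.0257 + 0.002162 = 0.027862
r_NZD = 2.79%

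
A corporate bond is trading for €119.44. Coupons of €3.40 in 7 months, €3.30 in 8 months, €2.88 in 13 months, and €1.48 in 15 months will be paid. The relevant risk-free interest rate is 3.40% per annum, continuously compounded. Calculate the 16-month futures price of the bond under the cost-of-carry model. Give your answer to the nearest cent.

PV(coupons) I = 3.40·e^(−0.0340·7/12) + 3.30·e^(−0.0340·8/12) + 2.88·e^(−0.0340·13/12) + 1.48·e^(−0.0340·15/12)
I = 3.3332 + 3.2260 + 2.7758 + 1.4184 = 10.7534
F = (S − I)·e^(rT) = (119.44 − 10.7534) · e^(0.0340·16/12)
= 108.6866 · e^0.045333 = 108.6866 × 1.046376 = €113.73

€113.73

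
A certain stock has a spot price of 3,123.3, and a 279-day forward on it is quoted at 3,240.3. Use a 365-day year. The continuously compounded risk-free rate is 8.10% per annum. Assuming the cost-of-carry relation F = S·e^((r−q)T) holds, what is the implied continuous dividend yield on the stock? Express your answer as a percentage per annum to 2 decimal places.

3.29%

From F = S·e^((r−q)T): (r − q) = ln(F/S)/T
ln(3240.3/3123.3) = ln(1.037460) = 0.036775
(r − q) = 0.036775 / (279/365) = 0.048111
q = r − ln(F/S)/T = 0.0810 − 0.048111 = 0.032889
q = 3.29%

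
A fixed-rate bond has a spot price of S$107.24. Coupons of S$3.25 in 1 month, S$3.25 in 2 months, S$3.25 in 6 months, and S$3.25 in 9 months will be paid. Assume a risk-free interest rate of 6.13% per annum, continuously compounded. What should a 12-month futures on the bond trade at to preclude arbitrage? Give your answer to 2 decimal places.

S$100.51

PV(coupons) I = 3.25·e^(−0.0613·1/12) + 3.25·e^(−0.0613·2/12) + 3.25·e^(−0.0613·6/12) + 3.25·e^(−0.0613·9/12)
I = 3.2334 + 3.2170 + 3.1519 + 3.1040 = 12.7063
F = (S − I)·e^(rT) = (107.24 − 12.7063) · e^(0.0613·12/12)
= 94.5337 · e^0.061300 = 94.5337 × 1.063218 = S$100.51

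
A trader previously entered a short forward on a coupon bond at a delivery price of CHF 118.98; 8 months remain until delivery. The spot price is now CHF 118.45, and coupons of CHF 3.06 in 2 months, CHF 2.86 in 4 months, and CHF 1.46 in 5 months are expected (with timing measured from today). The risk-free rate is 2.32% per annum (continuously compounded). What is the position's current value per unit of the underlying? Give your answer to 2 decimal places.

CHF 6.04

PV(remaining coupons) I = 3.06·e^(−0.0232·2/12) + 2.86·e^(−0.0232·4/12) + 1.46·e^(−0.0232·5/12) = 7.3321
Current forward F = (S − I)·e^(rT) = (118.45 − 7.3321)·e^(0.0232·8/12) = 111.1179 × 1.015587 = 112.8499
Value (long) = (F − K)·e^(−rT) = (112.8499 − 118.98) × 0.984652 = -6.0360
Short position value = −(long value) = CHF 6.04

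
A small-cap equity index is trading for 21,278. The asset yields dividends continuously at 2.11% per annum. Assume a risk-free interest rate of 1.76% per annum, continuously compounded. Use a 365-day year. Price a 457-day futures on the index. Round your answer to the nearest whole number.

21,185

F = S·e^((r − q)T) = 21278 · e^((0.0176 − 0.0211) × 457/365)
= 21278 · e^-0.004382 = 21278 × 0.995628
F = 21,185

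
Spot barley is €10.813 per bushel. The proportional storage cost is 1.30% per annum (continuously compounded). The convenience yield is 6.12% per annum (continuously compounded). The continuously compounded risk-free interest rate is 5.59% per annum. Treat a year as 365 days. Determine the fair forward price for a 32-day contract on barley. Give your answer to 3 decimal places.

Net carry = r + u − y = 0.0559 + 0.0130 − 0.0612 = 0.0077
F = S·e^((r+u−y)T) = 10.813 · e^(0.0077 × 32/365) = 10.813 · e^0.000675
= 10.813 × 1.000675 = €10.820 per bushel

€10.820 per bushel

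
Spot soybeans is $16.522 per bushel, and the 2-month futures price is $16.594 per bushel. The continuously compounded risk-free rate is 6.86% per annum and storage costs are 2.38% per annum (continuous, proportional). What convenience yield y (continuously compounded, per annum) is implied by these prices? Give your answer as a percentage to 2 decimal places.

F = S·e^((r+u−y)T) ⇒ (r+u−y) = ln(F/S)/T
ln(16.594/16.522) = 0.004348; /T ⇒ 0.026088
y = r + u − ln(F/S)/T = 0.0686 + 0.0238 − 0.026088 = 0.066312
y = 6.63%

6.63%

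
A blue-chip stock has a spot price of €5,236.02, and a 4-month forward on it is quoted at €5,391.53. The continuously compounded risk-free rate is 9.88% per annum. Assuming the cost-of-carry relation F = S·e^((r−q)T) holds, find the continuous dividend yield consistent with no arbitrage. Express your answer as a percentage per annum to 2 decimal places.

From F = S·e^((r−q)T): (r − q) = ln(F/S)/T
ln(5391.53/5236.02) = ln(1.029700) = 0.029267
(r − q) = 0.029267 / (4/12) = 0.087801
q = r − ln(F/S)/T = 0.0988 − 0.087801 = 0.010999
q = 1.10%

1.10%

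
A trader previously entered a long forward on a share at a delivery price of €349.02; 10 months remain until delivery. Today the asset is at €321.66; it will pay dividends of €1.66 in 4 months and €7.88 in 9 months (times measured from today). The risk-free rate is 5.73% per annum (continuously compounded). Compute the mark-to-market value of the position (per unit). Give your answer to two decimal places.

-€20.26

PV(remaining dividends) I = 1.66·e^(−0.0573·4/12) + 7.88·e^(−0.0573·9/12) = 9.1771
Current forward F = (S − I)·e^(rT) = (321.66 − 9.1771)·e^(0.0573·10/12) = 312.4829 × 1.048908 = 327.7658
Value (long) = (F − K)·e^(−rT) = (327.7658 − 349.02) × 0.953372 = -20.2632
Value = -€20.26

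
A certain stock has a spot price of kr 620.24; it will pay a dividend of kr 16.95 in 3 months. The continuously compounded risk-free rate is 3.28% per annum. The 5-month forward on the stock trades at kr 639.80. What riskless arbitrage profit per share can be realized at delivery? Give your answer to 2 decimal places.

PV(dividends) I = 16.95·e^(−0.0328·3/12) = 16.8116
Fair forward F* = (S − I)·e^(rT) = (620.24 − 16.8116)·e^0.013667 = 603.4284 × 1.013761 = 611.7322
Market kr 639.80 > fair 611.7322: forward overpriced → cash-and-carry (borrow at r, buy the stock and collect the dividends, short the forward).
Profit at T = |F_mkt − F*| = |639.80 − 611.7322| = kr 28.07 per share

kr 28.07 per share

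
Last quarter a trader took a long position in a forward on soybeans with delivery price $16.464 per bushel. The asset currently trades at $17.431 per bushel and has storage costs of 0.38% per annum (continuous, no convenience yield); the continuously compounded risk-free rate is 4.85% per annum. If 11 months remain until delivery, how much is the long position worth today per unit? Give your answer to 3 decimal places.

$1.744 per bushel

Current fair forward for the remaining 11 months: F = S·e^((r + u)·T), (r + u) = 0.0485 + 0.0038 = 0.0523
F = 17.431 · e^(0.0523 × 11/12) = 17.431 × 1.049109 = 18.2870
Value of long forward = (F − K)·e^(−rT) = (18.2870 − 16.464) · e^(−0.0485·11/12)
= 1.8230 × 0.956515 = 1.744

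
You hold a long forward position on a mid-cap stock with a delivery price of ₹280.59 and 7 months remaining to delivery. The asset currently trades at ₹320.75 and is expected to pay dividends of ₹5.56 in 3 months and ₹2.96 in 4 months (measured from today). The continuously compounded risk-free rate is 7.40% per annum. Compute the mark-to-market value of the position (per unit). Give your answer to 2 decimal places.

₹43.67

PV(remaining dividends) I = 5.56·e^(−0.0740·3/12) + 2.96·e^(−0.0740·4/12) = 8.3460
Current forward F = (S − I)·e^(rT) = (320.75 − 8.3460)·e^(0.0740·7/12) = 312.4040 × 1.044112 = 326.1848
Value (long) = (F − K)·e^(−rT) = (326.1848 − 280.59) × 0.957752 = 43.6685
Value = ₹43.67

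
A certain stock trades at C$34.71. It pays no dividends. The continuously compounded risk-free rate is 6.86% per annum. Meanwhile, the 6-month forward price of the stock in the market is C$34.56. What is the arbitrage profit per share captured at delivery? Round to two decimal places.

Fair forward: F* = S·e^(carry·T), with carry = r = 0.0686
F* = 34.71 · e^(0.0686 × 6/12) = 34.71 · e^0.034300 = 34.71 × 1.034895 = C$35.9212
Market C$34.56 < fair C$35.9212: forward underpriced → reverse cash-and-carry (short spot, go long the forward).
At maturity, profit = |F_mkt − F*| = |34.56 − 35.9212| = C$1.36 per share

C$1.36 per share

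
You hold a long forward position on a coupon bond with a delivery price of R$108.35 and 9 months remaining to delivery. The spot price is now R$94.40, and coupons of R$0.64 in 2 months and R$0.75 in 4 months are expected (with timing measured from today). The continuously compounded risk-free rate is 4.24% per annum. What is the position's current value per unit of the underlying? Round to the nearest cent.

PV(remaining coupons) I = 0.64·e^(−0.0424·2/12) + 0.75·e^(−0.0424·4/12) = 1.3750
Current forward F = (S − I)·e^(rT) = (94.40 − 1.3750)·e^(0.0424·9/12) = 93.0250 × 1.032311 = 96.0307
Value (long) = (F − K)·e^(−rT) = (96.0307 − 108.35) × 0.968700 = -11.9337
Value = -R$11.93

-R$11.93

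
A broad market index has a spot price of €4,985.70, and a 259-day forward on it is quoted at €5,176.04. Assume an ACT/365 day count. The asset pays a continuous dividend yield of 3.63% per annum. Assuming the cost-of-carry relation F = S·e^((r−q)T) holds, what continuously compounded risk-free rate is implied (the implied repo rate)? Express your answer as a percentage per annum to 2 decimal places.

8.91%

From F = S·e^((r−q)T): (r − q) = ln(F/S)/T
ln(5176.04/4985.70) = ln(1.038177) = 0.037466
(r − q) = 0.037466 / (259/365) = 0.052800
r = ln(F/S)/T + q = 0.052800 + 0.0363 = 0.089100
r = 8.91%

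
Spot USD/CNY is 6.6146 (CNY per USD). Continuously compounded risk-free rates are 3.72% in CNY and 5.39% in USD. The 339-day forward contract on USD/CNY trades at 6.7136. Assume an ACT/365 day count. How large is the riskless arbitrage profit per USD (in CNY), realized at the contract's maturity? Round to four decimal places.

Fair forward: F* = S·e^(carry·T), with carry = (r_CNY − r_USD) = 0.0372 − 0.0539 = -0.0167
F* = 6.6146 · e^(-0.0167 × 339/365) = 6.6146 · e^-0.015510 = 6.6146 × 0.984610 = 6.5128
Market 6.7136 > fair 6.5128: forward overpriced → cash-and-carry (buy spot, short the forward).
At maturity, profit = |F_mkt − F*| = |6.7136 − 6.5128| = 0.2008 per USD (in CNY)

0.2008 per USD (in CNY)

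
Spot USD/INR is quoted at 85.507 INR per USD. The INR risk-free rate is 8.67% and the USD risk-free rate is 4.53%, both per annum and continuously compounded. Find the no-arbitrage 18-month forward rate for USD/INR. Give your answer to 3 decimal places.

90.985

F = S·e^((r_INR − r_USD)T) = 85.507 · e^((0.0867 − 0.0453) × 18/12)
= 85.507 · e^0.062100 = 85.507 × 1.064069
F = 90.985 INR per USD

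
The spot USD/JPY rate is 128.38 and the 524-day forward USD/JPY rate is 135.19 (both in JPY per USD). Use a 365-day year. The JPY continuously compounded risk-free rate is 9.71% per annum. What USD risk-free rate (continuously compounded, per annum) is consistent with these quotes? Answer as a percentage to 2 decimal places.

6.11%

F = S·e^((r_JPY − r_USD)T) ⇒ r_USD = r_JPY − ln(F/S)/T
ln(135.19/128.38) = 0.051687; /(524/365) = 0.036003
r_USD = 0.0971 − 0.036003 = 0.061097
r_USD = 6.11%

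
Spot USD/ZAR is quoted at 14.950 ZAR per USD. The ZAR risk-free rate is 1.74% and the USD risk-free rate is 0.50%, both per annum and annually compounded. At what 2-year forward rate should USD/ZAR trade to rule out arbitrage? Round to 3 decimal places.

By covered interest parity, F = S · (1+r_ZAR)^T / (1+r_USD)^T
= 14.950 × 1.035103 / 1.010025 = 14.950 × 1.024829
F = 15.321 ZAR per USD

15.321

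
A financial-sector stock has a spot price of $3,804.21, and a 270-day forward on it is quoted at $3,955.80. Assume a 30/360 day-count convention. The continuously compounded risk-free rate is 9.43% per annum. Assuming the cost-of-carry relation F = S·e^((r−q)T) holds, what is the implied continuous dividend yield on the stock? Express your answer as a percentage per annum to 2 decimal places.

4.22%

From F = S·e^((r−q)T): (r − q) = ln(F/S)/T
ln(3955.80/3804.21) = ln(1.039848) = 0.039075
(r − q) = 0.039075 / (270/360) = 0.052100
q = r − ln(F/S)/T = 0.0943 − 0.052100 = 0.042200
q = 4.22%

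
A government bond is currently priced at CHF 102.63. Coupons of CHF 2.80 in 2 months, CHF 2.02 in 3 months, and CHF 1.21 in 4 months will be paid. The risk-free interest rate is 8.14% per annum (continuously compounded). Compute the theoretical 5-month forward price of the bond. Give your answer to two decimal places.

PV(coupons) I = 2.80·e^(−0.0814·2/12) + 2.02·e^(−0.0814·3/12) + 1.21·e^(−0.0814·4/12)
I = 2.7623 + 1.9793 + 1.1776 = 5.9192
F = (S − I)·e^(rT) = (102.63 − 5.9192) · e^(0.0814·5/12)
= 96.7108 · e^0.033917 = 96.7108 × 1.034499 = CHF 100.05

CHF 100.05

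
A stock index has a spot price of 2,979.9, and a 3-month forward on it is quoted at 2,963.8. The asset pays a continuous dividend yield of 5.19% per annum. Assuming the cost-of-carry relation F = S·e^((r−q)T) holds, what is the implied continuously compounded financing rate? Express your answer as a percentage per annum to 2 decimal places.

From F = S·e^((r−q)T): (r − q) = ln(F/S)/T
ln(2963.8/2979.9) = ln(0.994597) = -0.005418
(r − q) = -0.005418 / (3/12) = -0.021672
r = ln(F/S)/T + q = -0.021672 + 0.0519 = 0.030228
r = 3.02%

3.02%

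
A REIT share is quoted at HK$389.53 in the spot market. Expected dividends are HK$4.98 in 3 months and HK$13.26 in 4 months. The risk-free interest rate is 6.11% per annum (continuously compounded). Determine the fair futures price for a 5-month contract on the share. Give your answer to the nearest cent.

PV(dividends) I = 4.98·e^(−0.0611·3/12) + 13.26·e^(−0.0611·4/12)
I = 4.9045 + 12.9927 = 17.8972
F = (S − I)·e^(rT) = (389.53 − 17.8972) · e^(0.0611·5/12)
= 371.6328 · e^0.025458 = 371.6328 × 1.025785 = HK$381.22

HK$381.22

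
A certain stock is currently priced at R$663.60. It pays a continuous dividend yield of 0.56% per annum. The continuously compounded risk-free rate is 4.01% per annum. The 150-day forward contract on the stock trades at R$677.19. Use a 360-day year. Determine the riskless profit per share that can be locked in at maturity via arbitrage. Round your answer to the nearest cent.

Fair forward: F* = S·e^(carry·T), with carry = (r − q) = 0.0401 − 0.0056 = 0.0345
F* = 663.60 · e^(0.0345 × 150/360) = 663.60 · e^0.014375 = 663.60 × 1.014479 = R$673.2083
Market R$677.19 > fair R$673.2083: forward overpriced → cash-and-carry (buy spot, short the forward).
At maturity, profit = |F_mkt − F*| = |677.19 − 673.2083| = R$3.98 per share

R$3.98 per share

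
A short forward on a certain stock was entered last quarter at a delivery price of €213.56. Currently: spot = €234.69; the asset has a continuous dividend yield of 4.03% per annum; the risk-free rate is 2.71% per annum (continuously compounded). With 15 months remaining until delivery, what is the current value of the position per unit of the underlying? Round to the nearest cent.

Current fair forward for the remaining 15 months: F = S·e^((r − q)·T), (r − q) = 0.0271 − 0.0403 = -0.0132
F = 234.69 · e^(-0.0132 × 15/12) = 234.69 × 0.983635 = 230.8493
Value of long forward = (F − K)·e^(−rT) = (230.8493 − 213.56) · e^(−0.0271·15/12)
= 17.2893 × 0.966692 = 16.71
Short position value = −(long value) = -€16.71

-€16.71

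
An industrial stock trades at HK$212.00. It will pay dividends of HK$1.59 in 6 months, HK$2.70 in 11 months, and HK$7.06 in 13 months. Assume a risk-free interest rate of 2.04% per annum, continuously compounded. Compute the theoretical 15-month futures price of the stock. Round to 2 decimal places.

PV(dividends) I = 1.59·e^(−0.0204·6/12) + 2.70·e^(−0.0204·11/12) + 7.06·e^(−0.0204·13/12)
I = 1.5739 + 2.6500 + 6.9057 = 11.1296
F = (S − I)·e^(rT) = (212.00 − 11.1296) · e^(0.0204·15/12)
= 200.8704 · e^0.025500 = 200.8704 × 1.025828 = HK$206.06

HK$206.06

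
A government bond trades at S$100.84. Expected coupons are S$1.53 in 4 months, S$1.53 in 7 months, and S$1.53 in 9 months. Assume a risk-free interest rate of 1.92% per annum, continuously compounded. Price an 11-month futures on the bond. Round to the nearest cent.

S$98.01

PV(coupons) I = 1.53·e^(−0.0192·4/12) + 1.53·e^(−0.0192·7/12) + 1.53·e^(−0.0192·9/12)
I = 1.5202 + 1.5130 + 1.5081 = 4.5413
F = (S − I)·e^(rT) = (100.84 − 4.5413) · e^(0.0192·11/12)
= 96.2987 · e^0.017600 = 96.2987 × 1.017756 = S$98.01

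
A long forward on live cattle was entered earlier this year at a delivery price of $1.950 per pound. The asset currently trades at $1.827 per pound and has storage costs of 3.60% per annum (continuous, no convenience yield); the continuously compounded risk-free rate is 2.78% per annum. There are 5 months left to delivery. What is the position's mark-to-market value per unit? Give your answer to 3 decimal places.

-$0.073 per pound

Current fair forward for the remaining 5 months: F = S·e^((r + u)·T), (r + u) = 0.0278 + 0.0360 = 0.0638
F = 1.827 · e^(0.0638 × 5/12) = 1.827 × 1.026940 = 1.8762
Value of long forward = (F − K)·e^(−rT) = (1.8762 − 1.950) · e^(−0.0278·5/12)
= -0.0738 × 0.988483 = -0.073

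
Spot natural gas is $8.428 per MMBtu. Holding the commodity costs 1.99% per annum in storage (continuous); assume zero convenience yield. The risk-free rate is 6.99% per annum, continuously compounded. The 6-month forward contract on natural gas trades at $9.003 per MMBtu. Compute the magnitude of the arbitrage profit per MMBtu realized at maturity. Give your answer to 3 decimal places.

Fair forward: F* = S·e^(carry·T), with carry = (r + u) = 0.0699 + 0.0199 = 0.0898
F* = 8.428 · e^(0.0898 × 6/12) = 8.428 · e^0.044900 = 8.428 × 1.045923 = $8.8150
Market $9.003 > fair $8.8150: forward overpriced → cash-and-carry (buy spot, short the forward).
At maturity, profit = |F_mkt − F*| = |9.003 − 8.8150| = $0.188 per MMBtu

$0.188 per MMBtu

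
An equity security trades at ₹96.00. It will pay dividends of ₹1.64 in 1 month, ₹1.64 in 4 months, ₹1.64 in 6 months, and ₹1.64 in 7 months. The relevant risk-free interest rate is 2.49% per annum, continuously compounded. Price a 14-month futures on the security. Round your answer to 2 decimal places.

₹92.14

PV(dividends) I = 1.64·e^(−0.0249·1/12) + 1.64·e^(−0.0249·4/12) + 1.64·e^(−0.0249·6/12) + 1.64·e^(−0.0249·7/12)
I = 1.6366 + 1.6264 + 1.6197 + 1.6164 = 6.4991
F = (S − I)·e^(rT) = (96.00 − 6.4991) · e^(0.0249·14/12)
= 89.5009 · e^0.029050 = 89.5009 × 1.029476 = ₹92.14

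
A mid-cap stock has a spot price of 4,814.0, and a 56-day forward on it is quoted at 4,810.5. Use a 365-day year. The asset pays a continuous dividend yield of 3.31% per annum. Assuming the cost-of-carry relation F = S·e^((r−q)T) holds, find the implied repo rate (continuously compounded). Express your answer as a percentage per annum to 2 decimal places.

2.84%

From F = S·e^((r−q)T): (r − q) = ln(F/S)/T
ln(4810.5/4814.0) = ln(0.999273) = -0.000727
(r − q) = -0.000727 / (56/365) = -0.004738
r = ln(F/S)/T + q = -0.004738 + 0.0331 = 0.028362
r = 2.84%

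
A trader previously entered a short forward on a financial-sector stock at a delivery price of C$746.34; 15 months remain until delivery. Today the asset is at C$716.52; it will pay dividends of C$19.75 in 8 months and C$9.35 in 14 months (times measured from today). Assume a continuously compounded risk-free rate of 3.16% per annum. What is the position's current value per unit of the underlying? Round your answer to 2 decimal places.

C$29.26

PV(remaining dividends) I = 19.75·e^(−0.0316·8/12) + 9.35·e^(−0.0316·14/12) = 28.3499
Current forward F = (S − I)·e^(rT) = (716.52 − 28.3499)·e^(0.0316·15/12) = 688.1701 × 1.040290 = 715.8965
Value (long) = (F − K)·e^(−rT) = (715.8965 − 746.34) × 0.961270 = -29.2644
Short position value = −(long value) = C$29.26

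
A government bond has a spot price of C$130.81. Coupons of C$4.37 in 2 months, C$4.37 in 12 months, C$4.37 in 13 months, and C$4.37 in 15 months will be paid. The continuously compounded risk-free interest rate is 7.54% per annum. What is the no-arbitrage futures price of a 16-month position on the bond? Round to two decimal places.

C$126.54

PV(coupons) I = 4.37·e^(−0.0754·2/12) + 4.37·e^(−0.0754·12/12) + 4.37·e^(−0.0754·13/12) + 4.37·e^(−0.0754·15/12)
I = 4.3154 + 4.0526 + 4.0272 + 3.9769 = 16.3721
F = (S − I)·e^(rT) = (130.81 − 16.3721) · e^(0.0754·16/12)
= 114.4379 · e^0.100533 = 114.4379 × 1.105760 = C$126.54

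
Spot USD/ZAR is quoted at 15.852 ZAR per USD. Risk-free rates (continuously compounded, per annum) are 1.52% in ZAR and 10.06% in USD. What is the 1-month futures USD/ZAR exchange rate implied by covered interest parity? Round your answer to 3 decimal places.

F = S·e^((r_ZAR − r_USD)T) = 15.852 · e^((0.0152 − 0.1006) × 1/12)
= 15.852 · e^-0.007117 = 15.852 × 0.992908
F = 15.740 ZAR per USD

15.740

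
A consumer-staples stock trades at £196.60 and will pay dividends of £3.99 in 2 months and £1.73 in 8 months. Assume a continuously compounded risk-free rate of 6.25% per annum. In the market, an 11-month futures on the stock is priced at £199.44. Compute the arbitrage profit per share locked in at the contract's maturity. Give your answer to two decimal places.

PV(dividends) I = 3.99·e^(−0.0625·2/12) + 1.73·e^(−0.0625·8/12) = 5.6081
Fair futures F* = (S − I)·e^(rT) = (196.60 − 5.6081)·e^0.057292 = 190.9919 × 1.058965 = 202.2537
Market £199.44 < fair 202.2537: forward underpriced → reverse cash-and-carry (short the stock, invest proceeds at r, pay the dividends, go long the forward).
Profit at T = |F_mkt − F*| = |199.44 − 202.2537| = £2.81 per share

£2.81 per share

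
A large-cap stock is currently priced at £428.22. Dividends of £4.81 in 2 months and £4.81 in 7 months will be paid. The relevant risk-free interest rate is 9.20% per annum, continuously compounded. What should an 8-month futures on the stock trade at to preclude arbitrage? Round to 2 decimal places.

£445.42

PV(dividends) I = 4.81·e^(−0.0920·2/12) + 4.81·e^(−0.0920·7/12)
I = 4.7368 + 4.5587 = 9.2955
F = (S − I)·e^(rT) = (428.22 − 9.2955) · e^(0.0920·8/12)
= 418.9245 · e^0.061333 = 418.9245 × 1.063253 = £445.42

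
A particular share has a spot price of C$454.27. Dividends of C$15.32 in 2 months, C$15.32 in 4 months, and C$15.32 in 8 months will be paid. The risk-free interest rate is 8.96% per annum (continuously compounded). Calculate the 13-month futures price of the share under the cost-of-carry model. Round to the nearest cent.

PV(dividends) I = 15.32·e^(−0.0896·2/12) + 15.32·e^(−0.0896·4/12) + 15.32·e^(−0.0896·8/12)
I = 15.0929 + 14.8692 + 14.4317 = 44.3938
F = (S − I)·e^(rT) = (454.27 − 44.3938) · e^(0.0896·13/12)
= 409.8762 · e^0.097067 = 409.8762 × 1.101934 = C$451.66

C$451.66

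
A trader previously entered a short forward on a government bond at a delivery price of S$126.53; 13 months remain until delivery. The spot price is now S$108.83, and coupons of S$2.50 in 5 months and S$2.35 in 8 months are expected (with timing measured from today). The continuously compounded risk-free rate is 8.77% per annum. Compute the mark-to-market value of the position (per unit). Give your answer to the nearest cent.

S$10.86

PV(remaining coupons) I = 2.50·e^(−0.0877·5/12) + 2.35·e^(−0.0877·8/12) = 4.6268
Current forward F = (S − I)·e^(rT) = (108.83 − 4.6268)·e^(0.0877·13/12) = 104.2032 × 1.099668 = 114.5889
Value (long) = (F − K)·e^(−rT) = (114.5889 − 126.53) × 0.909365 = -10.8588
Short position value = −(long value) = S$10.86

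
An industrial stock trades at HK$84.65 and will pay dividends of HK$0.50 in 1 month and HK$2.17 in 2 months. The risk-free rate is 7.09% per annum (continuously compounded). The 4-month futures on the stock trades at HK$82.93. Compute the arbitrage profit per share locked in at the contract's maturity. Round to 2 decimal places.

PV(dividends) I = 0.50·e^(−0.0709·1/12) + 2.17·e^(−0.0709·2/12) = 2.6416
Fair futures F* = (S − I)·e^(rT) = (84.65 − 2.6416)·e^0.023633 = 82.0084 × 1.023914 = 83.9695
Market HK$82.93 < fair 83.9695: forward underpriced → reverse cash-and-carry (short the stock, invest proceeds at r, pay the dividends, go long the forward).
Profit at T = |F_mkt − F*| = |82.93 − 83.9695| = HK$1.04 per share

HK$1.04 per share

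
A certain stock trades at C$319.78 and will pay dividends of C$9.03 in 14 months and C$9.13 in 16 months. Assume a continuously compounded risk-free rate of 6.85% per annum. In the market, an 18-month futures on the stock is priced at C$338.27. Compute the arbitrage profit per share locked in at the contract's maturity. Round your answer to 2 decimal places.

PV(dividends) I = 9.03·e^(−0.0685·14/12) + 9.13·e^(−0.0685·16/12) = 16.6695
Fair futures F* = (S − I)·e^(rT) = (319.78 − 16.6695)·e^0.102750 = 303.1105 × 1.108214 = 335.9113
Market C$338.27 > fair 335.9113: forward overpriced → cash-and-carry (borrow at r, buy the stock and collect the dividends, short the forward).
Profit at T = |F_mkt − F*| = |338.27 − 335.9113| = C$2.36 per share

C$2.36 per share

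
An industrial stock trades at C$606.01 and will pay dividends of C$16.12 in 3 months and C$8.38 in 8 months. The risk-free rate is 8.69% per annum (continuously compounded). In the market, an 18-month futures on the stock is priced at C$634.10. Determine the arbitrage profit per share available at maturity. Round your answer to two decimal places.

C$29.30 per share

PV(dividends) I = 16.12·e^(−0.0869·3/12) + 8.38·e^(−0.0869·8/12) = 23.6819
Fair futures F* = (S − I)·e^(rT) = (606.01 − 23.6819)·e^0.130350 = 582.3281 × 1.139227 = 663.4039
Market C$634.10 < fair 663.4039: forward underpriced → reverse cash-and-carry (short the stock, invest proceeds at r, pay the dividends, go long the forward).
Profit at T = |F_mkt − F*| = |634.10 − 663.4039| = C$29.30 per share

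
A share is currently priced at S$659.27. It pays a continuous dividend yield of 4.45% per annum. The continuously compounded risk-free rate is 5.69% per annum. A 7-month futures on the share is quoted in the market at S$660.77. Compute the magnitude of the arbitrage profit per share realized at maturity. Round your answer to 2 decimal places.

Fair futures: F* = S·e^(carry·T), with carry = (r − q) = 0.0569 − 0.0445 = 0.0124
F* = 659.27 · e^(0.0124 × 7/12) = 659.27 · e^0.007233 = 659.27 × 1.007259 = S$664.0556
Market S$660.77 < fair S$664.0556: forward underpriced → reverse cash-and-carry (short spot, go long the forward).
At maturity, profit = |F_mkt − F*| = |660.77 − 664.0556| = S$3.29 per share

S$3.29 per share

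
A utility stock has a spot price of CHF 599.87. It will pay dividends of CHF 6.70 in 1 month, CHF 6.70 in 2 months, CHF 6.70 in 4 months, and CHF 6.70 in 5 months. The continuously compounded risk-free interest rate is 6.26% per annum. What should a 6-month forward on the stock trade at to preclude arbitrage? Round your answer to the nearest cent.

PV(dividends) I = 6.70·e^(−0.0626·1/12) + 6.70·e^(−0.0626·2/12) + 6.70·e^(−0.0626·4/12) + 6.70·e^(−0.0626·5/12)
I = 6.6651 + 6.6305 + 6.5616 + 6.5275 = 26.3847
F = (S − I)·e^(rT) = (599.87 − 26.3847) · e^(0.0626·6/12)
= 573.4853 · e^0.031300 = 573.4853 × 1.031795 = CHF 591.72

CHF 591.72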